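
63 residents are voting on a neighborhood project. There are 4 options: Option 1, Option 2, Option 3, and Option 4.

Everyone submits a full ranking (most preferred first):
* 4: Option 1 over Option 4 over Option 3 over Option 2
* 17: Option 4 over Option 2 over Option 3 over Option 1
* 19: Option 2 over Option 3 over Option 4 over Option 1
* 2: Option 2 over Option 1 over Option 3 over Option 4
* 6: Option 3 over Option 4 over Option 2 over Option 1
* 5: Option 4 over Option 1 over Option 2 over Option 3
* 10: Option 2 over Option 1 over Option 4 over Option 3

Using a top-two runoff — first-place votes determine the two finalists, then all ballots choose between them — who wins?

Option 4

Round 1 first-place votes: Option 1 4, Option 2 31, Option 3 6, Option 4 22. Option 2 and Option 4 advance.
Runoff: Option 2 is ranked above Option 4 on 31 ballots, Option 4 above Option 2 on 32.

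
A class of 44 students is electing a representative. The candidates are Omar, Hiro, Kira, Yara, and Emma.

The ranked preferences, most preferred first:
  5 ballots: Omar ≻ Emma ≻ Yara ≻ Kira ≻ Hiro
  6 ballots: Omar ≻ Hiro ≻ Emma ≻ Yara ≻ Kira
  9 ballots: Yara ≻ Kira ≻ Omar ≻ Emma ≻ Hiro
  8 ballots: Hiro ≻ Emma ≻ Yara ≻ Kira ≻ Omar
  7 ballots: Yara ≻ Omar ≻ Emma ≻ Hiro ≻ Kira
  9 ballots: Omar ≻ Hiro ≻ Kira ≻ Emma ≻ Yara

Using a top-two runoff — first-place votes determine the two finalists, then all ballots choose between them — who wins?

Round 1 first-place votes: Omar 20, Hiro 8, Kira 0, Yara 16, Emma 0. Omar and Yara advance.
Runoff: Omar is ranked above Yara on 20 ballots, Yara above Omar on 24.

Yara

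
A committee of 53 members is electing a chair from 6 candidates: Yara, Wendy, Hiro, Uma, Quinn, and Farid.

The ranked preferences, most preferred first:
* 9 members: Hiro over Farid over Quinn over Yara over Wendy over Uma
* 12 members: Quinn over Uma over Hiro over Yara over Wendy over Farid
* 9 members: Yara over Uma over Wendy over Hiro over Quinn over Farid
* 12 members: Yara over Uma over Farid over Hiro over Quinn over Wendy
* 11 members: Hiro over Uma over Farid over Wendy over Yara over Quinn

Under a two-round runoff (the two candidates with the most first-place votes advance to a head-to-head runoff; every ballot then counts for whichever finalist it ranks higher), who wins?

Round 1 first-place votes: Yara 21, Wendy 0, Hiro 20, Uma 0, Quinn 12, Farid 0. Yara and Hiro advance.
Runoff: Yara is ranked above Hiro on 21 ballots, Hiro above Yara on 32.

Hiro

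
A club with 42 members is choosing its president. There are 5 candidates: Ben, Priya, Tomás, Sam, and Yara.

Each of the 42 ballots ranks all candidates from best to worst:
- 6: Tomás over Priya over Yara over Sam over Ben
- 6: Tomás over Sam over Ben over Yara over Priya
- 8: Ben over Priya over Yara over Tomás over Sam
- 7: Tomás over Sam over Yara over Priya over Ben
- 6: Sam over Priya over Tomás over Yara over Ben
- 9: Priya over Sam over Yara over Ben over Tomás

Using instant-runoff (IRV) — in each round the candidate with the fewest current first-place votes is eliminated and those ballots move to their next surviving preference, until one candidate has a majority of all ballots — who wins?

Round 1: Ben 8, Priya 9, Tomás 19, Sam 6, Yara 0. Yara eliminated.
Round 2: Ben 8, Priya 9, Tomás 19, Sam 6. Sam eliminated.
Round 3: Ben 8, Priya 15, Tomás 19. Ben eliminated.
Round 4: Priya 23, Tomás 19. Priya has a majority (≥22).

Priya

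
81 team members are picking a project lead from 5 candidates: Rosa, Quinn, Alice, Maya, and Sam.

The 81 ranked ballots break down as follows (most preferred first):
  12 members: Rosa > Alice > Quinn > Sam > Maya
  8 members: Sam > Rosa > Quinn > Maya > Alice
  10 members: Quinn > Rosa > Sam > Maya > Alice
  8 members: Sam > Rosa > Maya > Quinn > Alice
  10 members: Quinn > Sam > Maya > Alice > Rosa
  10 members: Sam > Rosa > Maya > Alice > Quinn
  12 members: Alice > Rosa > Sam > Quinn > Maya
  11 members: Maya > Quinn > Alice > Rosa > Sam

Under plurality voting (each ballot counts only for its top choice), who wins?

First-place votes: Rosa 12, Quinn 20, Alice 12, Maya 11, Sam 26.

Sam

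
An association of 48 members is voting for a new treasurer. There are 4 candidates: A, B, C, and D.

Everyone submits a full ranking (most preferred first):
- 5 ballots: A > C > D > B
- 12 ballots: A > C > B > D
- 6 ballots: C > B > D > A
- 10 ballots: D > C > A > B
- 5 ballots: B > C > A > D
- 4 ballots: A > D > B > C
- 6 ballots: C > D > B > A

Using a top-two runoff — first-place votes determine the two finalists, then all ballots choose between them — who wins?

Round 1 first-place votes: A 21, B 5, C 12, D 10. A and C advance.
Runoff: A is ranked above C on 21 ballots, C above A on 27.

C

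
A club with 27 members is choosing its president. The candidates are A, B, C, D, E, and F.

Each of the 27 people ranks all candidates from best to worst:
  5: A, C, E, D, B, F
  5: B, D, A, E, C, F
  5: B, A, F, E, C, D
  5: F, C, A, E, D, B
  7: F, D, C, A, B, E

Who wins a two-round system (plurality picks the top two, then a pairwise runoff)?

B

Round 1 first-place votes: A 5, B 10, C 0, D 0, E 0, F 12. F and B advance.
Runoff: F is ranked above B on 12 ballots, B above F on 15.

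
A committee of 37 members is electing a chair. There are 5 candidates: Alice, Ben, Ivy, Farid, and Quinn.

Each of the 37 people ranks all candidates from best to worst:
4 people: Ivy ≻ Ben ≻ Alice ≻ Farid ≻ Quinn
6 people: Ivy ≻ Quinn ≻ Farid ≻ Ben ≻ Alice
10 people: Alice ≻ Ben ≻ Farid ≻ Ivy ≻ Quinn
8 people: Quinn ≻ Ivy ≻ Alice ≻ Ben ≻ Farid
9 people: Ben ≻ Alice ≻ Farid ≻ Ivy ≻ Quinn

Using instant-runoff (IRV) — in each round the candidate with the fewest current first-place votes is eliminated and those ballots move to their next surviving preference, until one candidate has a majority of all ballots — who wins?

Round 1: Alice 10, Ben 9, Ivy 10, Farid 0, Quinn 8. Farid eliminated.
Round 2: Alice 10, Ben 9, Ivy 10, Quinn 8. Quinn eliminated.
Round 3: Alice 10, Ben 9, Ivy 18. Ben eliminated.
Round 4: Alice 19, Ivy 18. Alice has a majority (≥19).

Alice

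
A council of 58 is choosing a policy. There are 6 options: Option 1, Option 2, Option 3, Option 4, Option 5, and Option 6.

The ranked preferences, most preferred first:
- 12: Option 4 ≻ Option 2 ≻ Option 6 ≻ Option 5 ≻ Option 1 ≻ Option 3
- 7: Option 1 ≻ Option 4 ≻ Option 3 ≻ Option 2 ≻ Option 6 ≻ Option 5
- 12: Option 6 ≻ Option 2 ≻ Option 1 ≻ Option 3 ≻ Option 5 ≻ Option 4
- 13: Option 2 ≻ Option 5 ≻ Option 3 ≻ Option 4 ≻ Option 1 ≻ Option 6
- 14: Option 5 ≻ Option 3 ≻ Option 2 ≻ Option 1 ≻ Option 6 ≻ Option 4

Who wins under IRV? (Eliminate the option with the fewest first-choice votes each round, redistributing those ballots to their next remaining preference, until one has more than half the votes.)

Round 1: Option 1 7, Option 2 13, Option 3 0, Option 4 12, Option 5 14, Option 6 12. Option 3 eliminated.
Round 2: Option 1 7, Option 2 13, Option 4 12, Option 5 14, Option 6 12. Option 1 eliminated.
Round 3: Option 2 13, Option 4 19, Option 5 14, Option 6 12. Option 6 eliminated.
Round 4: Option 2 25, Option 4 19, Option 5 14. Option 5 eliminated.
Round 5: Option 2 39, Option 4 19. Option 2 has a majority (≥30).

Option 2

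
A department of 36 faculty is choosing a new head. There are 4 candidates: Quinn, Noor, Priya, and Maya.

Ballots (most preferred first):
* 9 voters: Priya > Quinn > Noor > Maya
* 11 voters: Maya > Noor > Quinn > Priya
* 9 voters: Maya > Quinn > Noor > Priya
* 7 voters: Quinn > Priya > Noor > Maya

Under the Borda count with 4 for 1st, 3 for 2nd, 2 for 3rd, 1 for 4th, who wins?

Quinn: 9×3 + 11×2 + 9×3 + 7×4 = 104
Noor: 9×2 + 11×3 + 9×2 + 7×2 = 83
Priya: 9×4 + 11×1 + 9×1 + 7×3 = 77
Maya: 9×1 + 11×4 + 9×4 + 7×1 = 96

Quinn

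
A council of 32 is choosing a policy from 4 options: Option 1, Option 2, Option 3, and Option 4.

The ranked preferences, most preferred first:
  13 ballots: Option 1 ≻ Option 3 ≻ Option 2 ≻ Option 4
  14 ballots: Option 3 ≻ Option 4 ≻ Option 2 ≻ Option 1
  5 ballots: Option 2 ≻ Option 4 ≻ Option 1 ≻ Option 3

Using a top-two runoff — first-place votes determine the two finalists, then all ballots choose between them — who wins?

Round 1 first-place votes: Option 1 13, Option 2 5, Option 3 14, Option 4 0. Option 3 and Option 1 advance.
Runoff: Option 3 is ranked above Option 1 on 14 ballots, Option 1 above Option 3 on 18.

Option 1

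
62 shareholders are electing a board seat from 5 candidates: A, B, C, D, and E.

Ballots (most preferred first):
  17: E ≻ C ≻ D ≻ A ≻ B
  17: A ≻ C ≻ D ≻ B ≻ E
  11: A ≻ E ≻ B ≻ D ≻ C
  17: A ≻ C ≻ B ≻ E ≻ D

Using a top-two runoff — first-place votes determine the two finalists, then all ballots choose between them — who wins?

Round 1 first-place votes: A 45, B 0, C 0, D 0, E 17. A and E advance.
Runoff: A is ranked above E on 45 ballots, E above A on 17.

A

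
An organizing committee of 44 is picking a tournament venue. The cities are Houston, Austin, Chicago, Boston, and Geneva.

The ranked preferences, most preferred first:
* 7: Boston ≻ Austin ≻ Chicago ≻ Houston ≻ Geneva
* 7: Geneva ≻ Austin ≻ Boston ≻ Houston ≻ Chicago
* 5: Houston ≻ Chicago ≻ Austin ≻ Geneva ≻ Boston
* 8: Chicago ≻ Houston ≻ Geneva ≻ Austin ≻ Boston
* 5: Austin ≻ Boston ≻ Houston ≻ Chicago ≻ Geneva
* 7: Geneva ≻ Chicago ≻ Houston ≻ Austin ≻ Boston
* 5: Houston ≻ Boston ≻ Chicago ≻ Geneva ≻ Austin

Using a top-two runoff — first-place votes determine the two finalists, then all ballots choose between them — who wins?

Houston

Round 1 first-place votes: Houston 10, Austin 5, Chicago 8, Boston 7, Geneva 14. Geneva and Houston advance.
Runoff: Geneva is ranked above Houston on 14 ballots, Houston above Geneva on 30.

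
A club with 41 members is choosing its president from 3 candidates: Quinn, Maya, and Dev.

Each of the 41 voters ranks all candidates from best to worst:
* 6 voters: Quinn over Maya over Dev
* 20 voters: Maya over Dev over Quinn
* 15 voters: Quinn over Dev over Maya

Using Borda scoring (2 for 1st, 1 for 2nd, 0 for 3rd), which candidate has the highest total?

Quinn: 6×2 + 20×0 + 15×2 = 42
Maya: 6×1 + 20×2 + 15×0 = 46
Dev: 6×0 + 20×1 + 15×1 = 35

Maya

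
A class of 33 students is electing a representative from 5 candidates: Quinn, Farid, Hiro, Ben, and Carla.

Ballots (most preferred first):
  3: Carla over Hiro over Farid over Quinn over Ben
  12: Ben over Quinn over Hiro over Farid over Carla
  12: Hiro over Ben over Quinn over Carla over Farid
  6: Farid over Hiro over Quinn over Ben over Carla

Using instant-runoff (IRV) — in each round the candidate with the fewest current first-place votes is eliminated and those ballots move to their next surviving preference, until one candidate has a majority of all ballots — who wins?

Hiro

Round 1: Quinn 0, Farid 6, Hiro 12, Ben 12, Carla 3. Quinn eliminated.
Round 2: Farid 6, Hiro 12, Ben 12, Carla 3. Carla eliminated.
Round 3: Farid 6, Hiro 15, Ben 12. Farid eliminated.
Round 4: Hiro 21, Ben 12. Hiro has a majority (≥17).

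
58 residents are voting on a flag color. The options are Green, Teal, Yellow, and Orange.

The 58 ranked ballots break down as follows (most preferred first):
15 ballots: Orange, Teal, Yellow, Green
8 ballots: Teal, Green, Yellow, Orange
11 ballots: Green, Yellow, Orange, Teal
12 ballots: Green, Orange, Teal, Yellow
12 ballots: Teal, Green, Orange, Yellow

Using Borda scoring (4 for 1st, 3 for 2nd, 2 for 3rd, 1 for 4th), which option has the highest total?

Green

Green: 15×1 + 8×3 + 11×4 + 12×4 + 12×3 = 167
Teal: 15×3 + 8×4 + 11×1 + 12×2 + 12×4 = 160
Yellow: 15×2 + 8×2 + 11×3 + 12×1 + 12×1 = 103
Orange: 15×4 + 8×1 + 11×2 + 12×3 + 12×2 = 150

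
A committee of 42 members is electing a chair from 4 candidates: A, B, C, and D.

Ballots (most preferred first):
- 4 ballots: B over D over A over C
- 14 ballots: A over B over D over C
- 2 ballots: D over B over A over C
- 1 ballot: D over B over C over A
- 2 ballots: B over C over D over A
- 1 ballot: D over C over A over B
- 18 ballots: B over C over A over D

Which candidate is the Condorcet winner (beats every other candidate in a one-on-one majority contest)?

B

B vs A: 27–15
B vs C: 41–1
B vs D: 38–4
B beats every other candidate.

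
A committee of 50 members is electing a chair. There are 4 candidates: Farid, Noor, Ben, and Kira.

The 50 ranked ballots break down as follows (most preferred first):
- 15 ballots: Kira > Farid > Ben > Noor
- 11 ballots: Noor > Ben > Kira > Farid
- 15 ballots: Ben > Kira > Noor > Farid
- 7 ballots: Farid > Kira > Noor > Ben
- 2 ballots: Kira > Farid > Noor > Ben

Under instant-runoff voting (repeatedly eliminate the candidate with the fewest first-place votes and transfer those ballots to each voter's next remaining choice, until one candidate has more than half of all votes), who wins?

Round 1: Farid 7, Noor 11, Ben 15, Kira 17. Farid eliminated.
Round 2: Noor 11, Ben 15, Kira 24. Noor eliminated.
Round 3: Ben 26, Kira 24. Ben has a majority (≥26).

Ben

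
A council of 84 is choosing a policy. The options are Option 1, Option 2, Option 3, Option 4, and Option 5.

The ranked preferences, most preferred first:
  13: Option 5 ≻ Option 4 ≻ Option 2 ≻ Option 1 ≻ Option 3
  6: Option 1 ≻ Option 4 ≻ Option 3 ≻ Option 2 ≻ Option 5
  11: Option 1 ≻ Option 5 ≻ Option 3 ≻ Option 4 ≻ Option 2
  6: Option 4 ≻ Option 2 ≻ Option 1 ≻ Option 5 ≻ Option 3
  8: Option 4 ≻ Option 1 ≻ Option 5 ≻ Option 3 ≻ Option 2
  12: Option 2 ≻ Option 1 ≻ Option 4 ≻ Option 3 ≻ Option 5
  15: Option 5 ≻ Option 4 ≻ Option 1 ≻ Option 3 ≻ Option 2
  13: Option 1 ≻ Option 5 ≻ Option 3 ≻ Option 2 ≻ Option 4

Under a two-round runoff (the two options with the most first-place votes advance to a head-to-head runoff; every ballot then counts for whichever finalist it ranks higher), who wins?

Round 1 first-place votes: Option 1 30, Option 2 12, Option 3 0, Option 4 14, Option 5 28. Option 1 and Option 5 advance.
Runoff: Option 1 is ranked above Option 5 on 56 ballots, Option 5 above Option 1 on 28.

Option 1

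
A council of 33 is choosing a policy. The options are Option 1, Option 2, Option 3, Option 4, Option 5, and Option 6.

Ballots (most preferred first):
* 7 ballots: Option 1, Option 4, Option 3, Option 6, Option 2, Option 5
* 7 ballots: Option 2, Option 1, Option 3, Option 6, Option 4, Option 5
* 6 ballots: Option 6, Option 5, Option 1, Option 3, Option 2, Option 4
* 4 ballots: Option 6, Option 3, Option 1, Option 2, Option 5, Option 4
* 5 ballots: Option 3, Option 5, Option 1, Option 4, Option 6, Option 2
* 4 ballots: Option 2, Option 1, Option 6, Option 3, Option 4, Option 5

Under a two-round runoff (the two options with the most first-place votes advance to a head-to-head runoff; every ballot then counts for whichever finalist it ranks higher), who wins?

Round 1 first-place votes: Option 1 7, Option 2 11, Option 3 5, Option 4 0, Option 5 0, Option 6 10. Option 2 and Option 6 advance.
Runoff: Option 2 is ranked above Option 6 on 11 ballots, Option 6 above Option 2 on 22.

Option 6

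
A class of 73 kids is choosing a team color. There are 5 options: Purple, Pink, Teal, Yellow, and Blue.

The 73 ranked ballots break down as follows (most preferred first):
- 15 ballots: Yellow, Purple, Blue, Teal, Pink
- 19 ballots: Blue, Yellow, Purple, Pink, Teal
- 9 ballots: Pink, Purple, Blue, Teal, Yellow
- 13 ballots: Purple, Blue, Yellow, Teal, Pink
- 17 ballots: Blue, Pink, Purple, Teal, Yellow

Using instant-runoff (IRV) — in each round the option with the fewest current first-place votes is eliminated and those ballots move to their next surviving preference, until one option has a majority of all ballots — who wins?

Purple

Round 1: Purple 13, Pink 9, Teal 0, Yellow 15, Blue 36. Teal eliminated.
Round 2: Purple 13, Pink 9, Yellow 15, Blue 36. Pink eliminated.
Round 3: Purple 22, Yellow 15, Blue 36. Yellow eliminated.
Round 4: Purple 37, Blue 36. Purple has a majority (≥37).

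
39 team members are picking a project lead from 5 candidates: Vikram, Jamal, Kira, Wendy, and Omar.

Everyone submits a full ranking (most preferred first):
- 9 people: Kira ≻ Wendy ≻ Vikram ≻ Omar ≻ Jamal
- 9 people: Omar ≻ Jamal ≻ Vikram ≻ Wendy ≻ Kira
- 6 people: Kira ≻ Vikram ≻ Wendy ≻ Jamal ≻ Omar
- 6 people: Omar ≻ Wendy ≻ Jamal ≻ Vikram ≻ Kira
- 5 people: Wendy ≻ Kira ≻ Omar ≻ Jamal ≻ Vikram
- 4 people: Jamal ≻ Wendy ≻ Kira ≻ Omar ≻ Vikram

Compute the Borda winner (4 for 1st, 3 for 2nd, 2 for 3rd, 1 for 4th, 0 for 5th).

Vikram: 9×2 + 9×2 + 6×3 + 6×1 + 5×0 + 4×0 = 60
Jamal: 9×0 + 9×3 + 6×1 + 6×2 + 5×1 + 4×4 = 66
Kira: 9×4 + 9×0 + 6×4 + 6×0 + 5×3 + 4×2 = 83
Wendy: 9×3 + 9×1 + 6×2 + 6×3 + 5×4 + 4×3 = 98
Omar: 9×1 + 9×4 + 6×0 + 6×4 + 5×2 + 4×1 = 83

Wendy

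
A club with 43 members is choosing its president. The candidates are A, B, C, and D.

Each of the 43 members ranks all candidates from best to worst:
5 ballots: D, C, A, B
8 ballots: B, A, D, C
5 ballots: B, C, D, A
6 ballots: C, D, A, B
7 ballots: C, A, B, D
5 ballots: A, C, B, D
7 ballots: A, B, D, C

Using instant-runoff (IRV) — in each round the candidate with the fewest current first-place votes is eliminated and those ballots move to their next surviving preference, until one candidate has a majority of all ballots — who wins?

Round 1: A 12, B 13, C 13, D 5. D eliminated.
Round 2: A 12, B 13, C 18. A eliminated.
Round 3: B 20, C 23. C has a majority (≥22).

C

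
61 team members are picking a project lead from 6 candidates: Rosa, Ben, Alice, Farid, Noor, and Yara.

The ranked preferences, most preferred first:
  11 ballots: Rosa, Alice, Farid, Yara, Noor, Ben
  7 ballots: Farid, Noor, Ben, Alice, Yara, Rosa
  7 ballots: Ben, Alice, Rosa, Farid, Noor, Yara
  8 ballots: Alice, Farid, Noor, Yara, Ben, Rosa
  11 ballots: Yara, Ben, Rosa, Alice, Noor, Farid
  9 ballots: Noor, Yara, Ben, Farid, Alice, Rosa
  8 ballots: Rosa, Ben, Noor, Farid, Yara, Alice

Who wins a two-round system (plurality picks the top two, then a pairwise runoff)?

Round 1 first-place votes: Rosa 19, Ben 7, Alice 8, Farid 7, Noor 9, Yara 11. Rosa and Yara advance.
Runoff: Rosa is ranked above Yara on 26 ballots, Yara above Rosa on 35.

Yara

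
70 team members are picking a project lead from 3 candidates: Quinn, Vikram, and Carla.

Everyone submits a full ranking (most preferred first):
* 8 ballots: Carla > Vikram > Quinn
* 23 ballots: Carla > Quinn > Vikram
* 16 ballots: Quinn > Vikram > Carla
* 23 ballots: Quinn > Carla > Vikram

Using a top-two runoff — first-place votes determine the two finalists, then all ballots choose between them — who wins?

Quinn

Round 1 first-place votes: Quinn 39, Vikram 0, Carla 31. Quinn and Carla advance.
Runoff: Quinn is ranked above Carla on 39 ballots, Carla above Quinn on 31.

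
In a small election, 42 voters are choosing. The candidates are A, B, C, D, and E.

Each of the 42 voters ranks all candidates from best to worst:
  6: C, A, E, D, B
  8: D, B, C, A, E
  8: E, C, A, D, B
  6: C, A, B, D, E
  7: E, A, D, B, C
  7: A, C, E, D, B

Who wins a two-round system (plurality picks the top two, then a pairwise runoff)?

C

Round 1 first-place votes: A 7, B 0, C 12, D 8, E 15. E and C advance.
Runoff: E is ranked above C on 15 ballots, C above E on 27.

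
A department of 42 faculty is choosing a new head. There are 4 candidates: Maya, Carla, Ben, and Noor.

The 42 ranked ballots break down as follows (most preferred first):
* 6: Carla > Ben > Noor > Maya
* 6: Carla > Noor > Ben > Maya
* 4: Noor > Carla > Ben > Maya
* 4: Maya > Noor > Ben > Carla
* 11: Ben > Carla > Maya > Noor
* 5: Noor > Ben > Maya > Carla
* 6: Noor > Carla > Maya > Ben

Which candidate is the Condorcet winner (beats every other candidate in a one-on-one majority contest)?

Carla

Carla vs Maya: 33–9
Carla vs Ben: 22–20
Carla vs Noor: 23–19
Carla beats every other candidate.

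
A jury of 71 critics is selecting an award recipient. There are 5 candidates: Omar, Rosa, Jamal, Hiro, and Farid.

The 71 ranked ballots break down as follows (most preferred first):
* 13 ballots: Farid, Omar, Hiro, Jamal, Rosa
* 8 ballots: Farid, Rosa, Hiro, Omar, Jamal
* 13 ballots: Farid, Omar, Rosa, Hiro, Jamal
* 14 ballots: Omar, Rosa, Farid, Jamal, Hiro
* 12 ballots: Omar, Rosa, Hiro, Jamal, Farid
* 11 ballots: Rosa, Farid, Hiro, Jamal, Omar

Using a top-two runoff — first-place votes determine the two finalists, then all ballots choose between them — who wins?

Round 1 first-place votes: Omar 26, Rosa 11, Jamal 0, Hiro 0, Farid 34. Farid and Omar advance.
Runoff: Farid is ranked above Omar on 45 ballots, Omar above Farid on 26.

Farid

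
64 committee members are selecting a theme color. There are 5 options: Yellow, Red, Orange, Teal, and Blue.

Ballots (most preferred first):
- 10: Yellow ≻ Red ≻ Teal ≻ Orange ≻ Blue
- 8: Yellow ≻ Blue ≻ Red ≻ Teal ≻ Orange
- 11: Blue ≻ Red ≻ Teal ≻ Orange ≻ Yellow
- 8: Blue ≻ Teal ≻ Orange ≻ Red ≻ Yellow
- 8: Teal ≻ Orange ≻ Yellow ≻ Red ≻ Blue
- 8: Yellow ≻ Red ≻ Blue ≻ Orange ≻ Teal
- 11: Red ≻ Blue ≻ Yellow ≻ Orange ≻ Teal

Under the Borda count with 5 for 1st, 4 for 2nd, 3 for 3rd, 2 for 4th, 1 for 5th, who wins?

Red

Yellow: 10×5 + 8×5 + 11×1 + 8×1 + 8×3 + 8×5 + 11×3 = 206
Red: 10×4 + 8×3 + 11×4 + 8×2 + 8×2 + 8×4 + 11×5 = 227
Orange: 10×2 + 8×1 + 11×2 + 8×3 + 8×4 + 8×2 + 11×2 = 144
Teal: 10×3 + 8×2 + 11×3 + 8×4 + 8×5 + 8×1 + 11×1 = 170
Blue: 10×1 + 8×4 + 11×5 + 8×5 + 8×1 + 8×3 + 11×4 = 213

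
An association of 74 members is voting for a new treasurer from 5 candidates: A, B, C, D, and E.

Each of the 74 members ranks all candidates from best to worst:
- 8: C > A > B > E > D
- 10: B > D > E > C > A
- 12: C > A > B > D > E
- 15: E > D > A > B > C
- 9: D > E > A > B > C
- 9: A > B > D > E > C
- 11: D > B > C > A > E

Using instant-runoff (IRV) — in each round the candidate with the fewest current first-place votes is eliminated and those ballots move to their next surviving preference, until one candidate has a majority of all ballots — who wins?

Round 1: A 9, B 10, C 20, D 20, E 15. A eliminated.
Round 2: B 19, C 20, D 20, E 15. E eliminated.
Round 3: B 19, C 20, D 35. B eliminated.
Round 4: C 20, D 54. D has a majority (≥38).

D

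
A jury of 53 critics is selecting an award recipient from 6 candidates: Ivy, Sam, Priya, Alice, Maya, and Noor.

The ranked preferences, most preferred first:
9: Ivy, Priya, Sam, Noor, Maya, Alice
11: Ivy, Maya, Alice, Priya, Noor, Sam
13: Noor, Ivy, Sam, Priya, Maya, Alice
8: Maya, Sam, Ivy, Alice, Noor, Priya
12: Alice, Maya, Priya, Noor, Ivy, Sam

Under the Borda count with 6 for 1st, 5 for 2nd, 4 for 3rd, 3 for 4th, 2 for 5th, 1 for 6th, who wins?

Ivy

Ivy: 9×6 + 11×6 + 13×5 + 8×4 + 12×2 = 241
Sam: 9×4 + 11×1 + 13×4 + 8×5 + 12×1 = 151
Priya: 9×5 + 11×3 + 13×3 + 8×1 + 12×4 = 173
Alice: 9×1 + 11×4 + 13×1 + 8×3 + 12×6 = 162
Maya: 9×2 + 11×5 + 13×2 + 8×6 + 12×5 = 207
Noor: 9×3 + 11×2 + 13×6 + 8×2 + 12×3 = 179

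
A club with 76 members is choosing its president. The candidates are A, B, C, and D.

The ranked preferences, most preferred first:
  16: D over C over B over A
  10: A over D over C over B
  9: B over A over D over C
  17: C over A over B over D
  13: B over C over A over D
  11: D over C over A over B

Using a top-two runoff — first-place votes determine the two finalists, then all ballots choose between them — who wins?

Round 1 first-place votes: A 10, B 22, C 17, D 27. D and B advance.
Runoff: D is ranked above B on 37 ballots, B above D on 39.

B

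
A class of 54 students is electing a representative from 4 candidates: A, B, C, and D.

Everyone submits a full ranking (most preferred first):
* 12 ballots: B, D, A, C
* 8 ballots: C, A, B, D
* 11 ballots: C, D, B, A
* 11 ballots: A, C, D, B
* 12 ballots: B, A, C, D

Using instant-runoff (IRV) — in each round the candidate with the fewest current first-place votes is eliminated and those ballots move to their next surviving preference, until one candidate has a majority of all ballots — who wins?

C

Round 1: A 11, B 24, C 19, D 0. D eliminated.
Round 2: A 11, B 24, C 19. A eliminated.
Round 3: B 24, C 30. C has a majority (≥28).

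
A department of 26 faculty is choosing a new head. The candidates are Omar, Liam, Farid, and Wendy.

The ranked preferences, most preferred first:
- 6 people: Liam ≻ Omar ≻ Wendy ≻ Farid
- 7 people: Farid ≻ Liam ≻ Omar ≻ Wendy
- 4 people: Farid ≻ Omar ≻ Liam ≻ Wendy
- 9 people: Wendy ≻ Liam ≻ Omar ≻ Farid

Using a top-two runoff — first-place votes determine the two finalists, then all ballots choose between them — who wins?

Wendy

Round 1 first-place votes: Omar 0, Liam 6, Farid 11, Wendy 9. Farid and Wendy advance.
Runoff: Farid is ranked above Wendy on 11 ballots, Wendy above Farid on 15.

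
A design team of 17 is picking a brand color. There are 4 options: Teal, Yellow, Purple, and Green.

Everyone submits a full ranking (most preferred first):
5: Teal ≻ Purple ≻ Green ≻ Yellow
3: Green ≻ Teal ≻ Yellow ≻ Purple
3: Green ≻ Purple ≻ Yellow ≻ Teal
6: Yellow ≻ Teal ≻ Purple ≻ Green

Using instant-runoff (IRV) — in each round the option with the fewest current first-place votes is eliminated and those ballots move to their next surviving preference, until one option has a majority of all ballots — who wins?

Round 1: Teal 5, Yellow 6, Purple 0, Green 6. Purple eliminated.
Round 2: Teal 5, Yellow 6, Green 6. Teal eliminated.
Round 3: Yellow 6, Green 11. Green has a majority (≥9).

Green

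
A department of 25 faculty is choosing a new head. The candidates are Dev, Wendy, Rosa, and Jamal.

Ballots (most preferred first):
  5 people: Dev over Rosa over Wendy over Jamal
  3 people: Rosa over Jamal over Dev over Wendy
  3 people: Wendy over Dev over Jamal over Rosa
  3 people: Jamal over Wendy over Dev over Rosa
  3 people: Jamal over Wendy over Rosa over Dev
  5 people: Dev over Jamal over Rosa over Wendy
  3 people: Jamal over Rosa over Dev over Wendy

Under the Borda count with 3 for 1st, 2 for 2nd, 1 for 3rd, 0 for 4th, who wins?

Jamal

Dev: 5×3 + 3×1 + 3×2 + 3×1 + 3×0 + 5×3 + 3×1 = 45
Wendy: 5×1 + 3×0 + 3×3 + 3×2 + 3×2 + 5×0 + 3×0 = 26
Rosa: 5×2 + 3×3 + 3×0 + 3×0 + 3×1 + 5×1 + 3×2 = 33
Jamal: 5×0 + 3×2 + 3×1 + 3×3 + 3×3 + 5×2 + 3×3 = 46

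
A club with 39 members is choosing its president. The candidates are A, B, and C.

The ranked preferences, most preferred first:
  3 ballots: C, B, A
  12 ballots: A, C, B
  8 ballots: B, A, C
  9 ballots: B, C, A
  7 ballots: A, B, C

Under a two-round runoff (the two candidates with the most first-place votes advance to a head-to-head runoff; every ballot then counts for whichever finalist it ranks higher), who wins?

B

Round 1 first-place votes: A 19, B 17, C 3. A and B advance.
Runoff: A is ranked above B on 19 ballots, B above A on 20.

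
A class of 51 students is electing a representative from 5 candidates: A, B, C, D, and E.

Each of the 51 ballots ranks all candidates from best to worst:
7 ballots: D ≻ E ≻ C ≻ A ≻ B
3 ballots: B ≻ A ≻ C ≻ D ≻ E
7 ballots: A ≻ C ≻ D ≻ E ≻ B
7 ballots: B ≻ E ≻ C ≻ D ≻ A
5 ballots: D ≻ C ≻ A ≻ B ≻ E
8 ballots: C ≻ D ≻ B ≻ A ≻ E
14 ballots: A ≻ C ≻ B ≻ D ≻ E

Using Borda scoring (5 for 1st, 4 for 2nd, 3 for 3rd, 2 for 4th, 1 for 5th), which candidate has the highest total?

A: 7×2 + 3×4 + 7×5 + 7×1 + 5×3 + 8×2 + 14×5 = 169
B: 7×1 + 3×5 + 7×1 + 7×5 + 5×2 + 8×3 + 14×3 = 140
C: 7×3 + 3×3 + 7×4 + 7×3 + 5×4 + 8×5 + 14×4 = 195
D: 7×5 + 3×2 + 7×3 + 7×2 + 5×5 + 8×4 + 14×2 = 161
E: 7×4 + 3×1 + 7×2 + 7×4 + 5×1 + 8×1 + 14×1 = 100

C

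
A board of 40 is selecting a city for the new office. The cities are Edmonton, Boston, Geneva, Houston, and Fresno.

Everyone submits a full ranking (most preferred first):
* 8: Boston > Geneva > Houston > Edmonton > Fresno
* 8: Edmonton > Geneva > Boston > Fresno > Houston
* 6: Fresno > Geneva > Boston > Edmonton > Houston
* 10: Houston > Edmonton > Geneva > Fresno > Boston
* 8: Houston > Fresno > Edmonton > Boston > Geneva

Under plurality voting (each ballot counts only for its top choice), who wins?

First-place votes: Edmonton 8, Boston 8, Geneva 0, Houston 18, Fresno 6.

Houston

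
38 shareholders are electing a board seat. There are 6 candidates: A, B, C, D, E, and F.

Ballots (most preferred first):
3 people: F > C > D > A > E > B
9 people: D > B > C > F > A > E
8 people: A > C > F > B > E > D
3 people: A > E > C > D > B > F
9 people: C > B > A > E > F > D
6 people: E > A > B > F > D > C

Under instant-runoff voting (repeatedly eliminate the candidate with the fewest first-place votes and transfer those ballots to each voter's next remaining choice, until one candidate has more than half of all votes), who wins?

C

Round 1: A 11, B 0, C 9, D 9, E 6, F 3. B eliminated.
Round 2: A 11, C 9, D 9, E 6, F 3. F eliminated.
Round 3: A 11, C 12, D 9, E 6. E eliminated.
Round 4: A 17, C 12, D 9. D eliminated.
Round 5: A 17, C 21. C has a majority (≥20).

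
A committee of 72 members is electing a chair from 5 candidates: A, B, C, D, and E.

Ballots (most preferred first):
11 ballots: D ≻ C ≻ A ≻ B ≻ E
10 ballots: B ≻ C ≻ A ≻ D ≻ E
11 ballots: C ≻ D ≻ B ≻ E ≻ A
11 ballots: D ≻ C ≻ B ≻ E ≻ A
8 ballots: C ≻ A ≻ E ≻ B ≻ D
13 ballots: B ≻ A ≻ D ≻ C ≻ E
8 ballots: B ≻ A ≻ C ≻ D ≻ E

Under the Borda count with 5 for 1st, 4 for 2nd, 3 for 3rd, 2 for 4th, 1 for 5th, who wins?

C

A: 11×3 + 10×3 + 11×1 + 11×1 + 8×4 + 13×4 + 8×4 = 201
B: 11×2 + 10×5 + 11×3 + 11×3 + 8×2 + 13×5 + 8×5 = 259
C: 11×4 + 10×4 + 11×5 + 11×4 + 8×5 + 13×2 + 8×3 = 273
D: 11×5 + 10×2 + 11×4 + 11×5 + 8×1 + 13×3 + 8×2 = 237
E: 11×1 + 10×1 + 11×2 + 11×2 + 8×3 + 13×1 + 8×1 = 110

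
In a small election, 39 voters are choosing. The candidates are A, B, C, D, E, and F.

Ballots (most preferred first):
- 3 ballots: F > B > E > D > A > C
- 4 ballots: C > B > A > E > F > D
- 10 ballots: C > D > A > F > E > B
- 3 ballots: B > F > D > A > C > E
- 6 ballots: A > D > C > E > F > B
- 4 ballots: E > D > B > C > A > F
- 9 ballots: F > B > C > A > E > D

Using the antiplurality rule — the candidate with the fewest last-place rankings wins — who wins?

A

Last-place votes: A 0, B 16, C 3, D 13, E 3, F 4.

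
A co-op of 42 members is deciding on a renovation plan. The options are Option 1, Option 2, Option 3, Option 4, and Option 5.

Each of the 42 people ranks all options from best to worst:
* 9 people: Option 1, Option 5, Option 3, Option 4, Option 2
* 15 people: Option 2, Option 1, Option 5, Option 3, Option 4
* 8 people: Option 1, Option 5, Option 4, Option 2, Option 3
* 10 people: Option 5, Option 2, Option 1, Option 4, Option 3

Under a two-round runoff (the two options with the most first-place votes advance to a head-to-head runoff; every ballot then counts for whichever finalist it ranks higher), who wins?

Round 1 first-place votes: Option 1 17, Option 2 15, Option 3 0, Option 4 0, Option 5 10. Option 1 and Option 2 advance.
Runoff: Option 1 is ranked above Option 2 on 17 ballots, Option 2 above Option 1 on 25.

Option 2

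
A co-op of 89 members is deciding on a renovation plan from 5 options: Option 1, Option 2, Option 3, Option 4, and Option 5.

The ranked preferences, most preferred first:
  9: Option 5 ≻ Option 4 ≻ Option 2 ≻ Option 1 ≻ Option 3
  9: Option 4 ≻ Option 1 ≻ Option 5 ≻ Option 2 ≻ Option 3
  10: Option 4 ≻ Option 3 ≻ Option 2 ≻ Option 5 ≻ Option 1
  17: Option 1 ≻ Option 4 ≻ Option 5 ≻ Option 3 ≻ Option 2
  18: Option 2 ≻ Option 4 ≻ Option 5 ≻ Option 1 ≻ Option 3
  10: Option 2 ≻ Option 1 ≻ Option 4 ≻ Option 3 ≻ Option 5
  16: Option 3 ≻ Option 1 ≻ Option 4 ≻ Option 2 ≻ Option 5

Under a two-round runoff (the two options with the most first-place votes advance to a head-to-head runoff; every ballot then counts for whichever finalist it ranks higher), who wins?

Round 1 first-place votes: Option 1 17, Option 2 28, Option 3 16, Option 4 19, Option 5 9. Option 2 and Option 4 advance.
Runoff: Option 2 is ranked above Option 4 on 28 ballots, Option 4 above Option 2 on 61.

Option 4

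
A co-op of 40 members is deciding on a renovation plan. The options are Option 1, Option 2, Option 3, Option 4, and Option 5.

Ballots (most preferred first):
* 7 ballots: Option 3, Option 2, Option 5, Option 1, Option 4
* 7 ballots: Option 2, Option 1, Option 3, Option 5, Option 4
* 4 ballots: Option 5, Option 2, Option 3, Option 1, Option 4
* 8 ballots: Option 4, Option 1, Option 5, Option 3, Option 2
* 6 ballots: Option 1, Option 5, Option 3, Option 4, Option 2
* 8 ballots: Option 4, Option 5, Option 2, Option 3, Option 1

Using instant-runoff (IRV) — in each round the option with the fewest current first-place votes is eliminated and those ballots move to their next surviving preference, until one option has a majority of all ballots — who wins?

Option 3

Round 1: Option 1 6, Option 2 7, Option 3 7, Option 4 16, Option 5 4. Option 5 eliminated.
Round 2: Option 1 6, Option 2 11, Option 3 7, Option 4 16. Option 1 eliminated.
Round 3: Option 2 11, Option 3 13, Option 4 16. Option 2 eliminated.
Round 4: Option 3 24, Option 4 16. Option 3 has a majority (≥21).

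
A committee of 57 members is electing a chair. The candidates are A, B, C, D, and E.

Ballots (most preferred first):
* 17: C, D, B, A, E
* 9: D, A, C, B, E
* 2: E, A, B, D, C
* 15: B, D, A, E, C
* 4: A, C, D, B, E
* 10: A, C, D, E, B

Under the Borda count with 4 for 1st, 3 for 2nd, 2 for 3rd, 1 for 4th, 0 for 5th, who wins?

D

A: 17×1 + 9×3 + 2×3 + 15×2 + 4×4 + 10×4 = 136
B: 17×2 + 9×1 + 2×2 + 15×4 + 4×1 + 10×0 = 111
C: 17×4 + 9×2 + 2×0 + 15×0 + 4×3 + 10×3 = 128
D: 17×3 + 9×4 + 2×1 + 15×3 + 4×2 + 10×2 = 162
E: 17×0 + 9×0 + 2×4 + 15×1 + 4×0 + 10×1 = 33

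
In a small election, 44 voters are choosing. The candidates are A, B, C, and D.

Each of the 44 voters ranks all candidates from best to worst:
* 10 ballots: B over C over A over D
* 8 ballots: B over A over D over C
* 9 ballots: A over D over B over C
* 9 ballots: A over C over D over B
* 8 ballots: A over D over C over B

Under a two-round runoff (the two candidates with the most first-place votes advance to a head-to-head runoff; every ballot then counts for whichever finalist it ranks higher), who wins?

A

Round 1 first-place votes: A 26, B 18, C 0, D 0. A and B advance.
Runoff: A is ranked above B on 26 ballots, B above A on 18.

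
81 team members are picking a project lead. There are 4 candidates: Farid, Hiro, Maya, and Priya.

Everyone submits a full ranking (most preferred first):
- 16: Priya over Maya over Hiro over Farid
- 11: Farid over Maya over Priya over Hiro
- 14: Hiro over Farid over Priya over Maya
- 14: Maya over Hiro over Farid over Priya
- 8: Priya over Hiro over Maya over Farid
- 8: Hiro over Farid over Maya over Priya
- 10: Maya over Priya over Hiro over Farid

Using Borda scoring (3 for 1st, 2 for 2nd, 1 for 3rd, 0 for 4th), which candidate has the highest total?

Farid: 16×0 + 11×3 + 14×2 + 14×1 + 8×0 + 8×2 + 10×0 = 91
Hiro: 16×1 + 11×0 + 14×3 + 14×2 + 8×2 + 8×3 + 10×1 = 136
Maya: 16×2 + 11×2 + 14×0 + 14×3 + 8×1 + 8×1 + 10×3 = 142
Priya: 16×3 + 11×1 + 14×1 + 14×0 + 8×3 + 8×0 + 10×2 = 117

Maya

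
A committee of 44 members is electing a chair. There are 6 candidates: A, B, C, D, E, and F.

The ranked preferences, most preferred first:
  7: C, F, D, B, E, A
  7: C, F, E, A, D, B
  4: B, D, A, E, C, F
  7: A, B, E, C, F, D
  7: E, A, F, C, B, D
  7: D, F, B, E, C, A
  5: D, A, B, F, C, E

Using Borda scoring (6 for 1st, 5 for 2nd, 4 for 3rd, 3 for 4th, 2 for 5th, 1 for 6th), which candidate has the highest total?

A: 7×1 + 7×3 + 4×4 + 7×6 + 7×5 + 7×1 + 5×5 = 153
B: 7×3 + 7×1 + 4×6 + 7×5 + 7×2 + 7×4 + 5×4 = 149
C: 7×6 + 7×6 + 4×2 + 7×3 + 7×3 + 7×2 + 5×2 = 158
D: 7×4 + 7×2 + 4×5 + 7×1 + 7×1 + 7×6 + 5×6 = 148
E: 7×2 + 7×4 + 4×3 + 7×4 + 7×6 + 7×3 + 5×1 = 150
F: 7×5 + 7×5 + 4×1 + 7×2 + 7×4 + 7×5 + 5×3 = 166

F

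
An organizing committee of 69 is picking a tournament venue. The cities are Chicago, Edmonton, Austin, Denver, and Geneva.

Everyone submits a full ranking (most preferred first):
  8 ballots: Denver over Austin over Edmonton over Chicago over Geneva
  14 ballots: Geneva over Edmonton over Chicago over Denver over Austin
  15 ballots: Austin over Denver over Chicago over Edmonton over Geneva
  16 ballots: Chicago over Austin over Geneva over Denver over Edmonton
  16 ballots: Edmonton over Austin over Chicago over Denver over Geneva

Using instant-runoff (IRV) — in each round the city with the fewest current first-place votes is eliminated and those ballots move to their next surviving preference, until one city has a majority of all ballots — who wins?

Austin

Round 1: Chicago 16, Edmonton 16, Austin 15, Denver 8, Geneva 14. Denver eliminated.
Round 2: Chicago 16, Edmonton 16, Austin 23, Geneva 14. Geneva eliminated.
Round 3: Chicago 16, Edmonton 30, Austin 23. Chicago eliminated.
Round 4: Edmonton 30, Austin 39. Austin has a majority (≥35).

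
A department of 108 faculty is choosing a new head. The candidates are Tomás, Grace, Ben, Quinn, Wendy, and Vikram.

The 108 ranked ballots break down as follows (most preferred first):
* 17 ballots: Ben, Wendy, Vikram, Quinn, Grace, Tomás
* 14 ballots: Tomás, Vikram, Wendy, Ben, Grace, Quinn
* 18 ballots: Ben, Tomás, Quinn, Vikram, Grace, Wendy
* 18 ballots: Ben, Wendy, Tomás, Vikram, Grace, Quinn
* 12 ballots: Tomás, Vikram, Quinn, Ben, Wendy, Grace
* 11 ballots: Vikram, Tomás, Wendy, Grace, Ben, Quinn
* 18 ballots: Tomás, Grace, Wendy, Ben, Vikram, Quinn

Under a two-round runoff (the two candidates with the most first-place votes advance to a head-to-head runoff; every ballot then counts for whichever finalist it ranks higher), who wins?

Round 1 first-place votes: Tomás 44, Grace 0, Ben 53, Quinn 0, Wendy 0, Vikram 11. Ben and Tomás advance.
Runoff: Ben is ranked above Tomás on 53 ballots, Tomás above Ben on 55.

Tomás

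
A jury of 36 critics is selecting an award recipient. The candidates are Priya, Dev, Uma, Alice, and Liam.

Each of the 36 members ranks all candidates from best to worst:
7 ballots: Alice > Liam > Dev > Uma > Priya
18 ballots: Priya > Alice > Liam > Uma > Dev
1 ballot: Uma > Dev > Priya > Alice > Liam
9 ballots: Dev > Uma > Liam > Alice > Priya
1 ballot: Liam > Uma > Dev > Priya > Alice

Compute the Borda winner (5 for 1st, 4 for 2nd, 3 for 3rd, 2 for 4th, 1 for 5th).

Alice

Priya: 7×1 + 18×5 + 1×3 + 9×1 + 1×2 = 111
Dev: 7×3 + 18×1 + 1×4 + 9×5 + 1×3 = 91
Uma: 7×2 + 18×2 + 1×5 + 9×4 + 1×4 = 95
Alice: 7×5 + 18×4 + 1×2 + 9×2 + 1×1 = 128
Liam: 7×4 + 18×3 + 1×1 + 9×3 + 1×5 = 115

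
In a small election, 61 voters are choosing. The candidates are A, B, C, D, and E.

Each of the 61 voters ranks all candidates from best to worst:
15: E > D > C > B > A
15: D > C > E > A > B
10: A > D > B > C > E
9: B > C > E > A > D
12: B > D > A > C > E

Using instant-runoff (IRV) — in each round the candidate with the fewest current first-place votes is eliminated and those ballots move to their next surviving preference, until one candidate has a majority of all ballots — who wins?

D

Round 1: A 10, B 21, C 0, D 15, E 15. C eliminated.
Round 2: A 10, B 21, D 15, E 15. A eliminated.
Round 3: B 21, D 25, E 15. E eliminated.
Round 4: B 21, D 40. D has a majority (≥31).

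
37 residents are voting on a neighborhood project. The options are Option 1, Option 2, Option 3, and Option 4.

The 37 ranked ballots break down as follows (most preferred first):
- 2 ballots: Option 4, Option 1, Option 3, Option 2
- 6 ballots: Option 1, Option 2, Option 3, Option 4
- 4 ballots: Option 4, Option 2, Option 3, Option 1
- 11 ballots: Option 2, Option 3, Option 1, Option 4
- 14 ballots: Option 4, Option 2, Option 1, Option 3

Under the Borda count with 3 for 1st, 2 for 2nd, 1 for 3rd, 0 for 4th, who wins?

Option 1: 2×2 + 6×3 + 4×0 + 11×1 + 14×1 = 47
Option 2: 2×0 + 6×2 + 4×2 + 11×3 + 14×2 = 81
Option 3: 2×1 + 6×1 + 4×1 + 11×2 + 14×0 = 34
Option 4: 2×3 + 6×0 + 4×3 + 11×0 + 14×3 = 60

Option 2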